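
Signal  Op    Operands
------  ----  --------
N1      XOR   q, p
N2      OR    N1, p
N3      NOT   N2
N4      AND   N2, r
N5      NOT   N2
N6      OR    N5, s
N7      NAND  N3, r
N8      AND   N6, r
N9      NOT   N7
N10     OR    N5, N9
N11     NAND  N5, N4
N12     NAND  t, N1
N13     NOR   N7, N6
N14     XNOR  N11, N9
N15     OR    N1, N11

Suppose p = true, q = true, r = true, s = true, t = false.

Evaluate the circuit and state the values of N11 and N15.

N11 = true, N15 = true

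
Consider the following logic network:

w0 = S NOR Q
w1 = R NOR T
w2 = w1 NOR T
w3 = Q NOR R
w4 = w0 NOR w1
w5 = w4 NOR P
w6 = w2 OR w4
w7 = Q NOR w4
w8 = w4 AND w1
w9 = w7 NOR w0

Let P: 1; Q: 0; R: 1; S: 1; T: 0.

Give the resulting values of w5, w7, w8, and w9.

w0 = S NOR Q = 1 NOR 0 = 0
w1 = R NOR T = 1 NOR 0 = 0
w4 = w0 NOR w1 = 0 NOR 0 = 1
w5 = w4 NOR P = 1 NOR 1 = 0
w7 = Q NOR w4 = 0 NOR 1 = 0
w8 = w4 AND w1 = 1 AND 0 = 0
w9 = w7 NOR w0 = 0 NOR 0 = 1

w5 = 0, w7 = 0, w8 = 0, w9 = 1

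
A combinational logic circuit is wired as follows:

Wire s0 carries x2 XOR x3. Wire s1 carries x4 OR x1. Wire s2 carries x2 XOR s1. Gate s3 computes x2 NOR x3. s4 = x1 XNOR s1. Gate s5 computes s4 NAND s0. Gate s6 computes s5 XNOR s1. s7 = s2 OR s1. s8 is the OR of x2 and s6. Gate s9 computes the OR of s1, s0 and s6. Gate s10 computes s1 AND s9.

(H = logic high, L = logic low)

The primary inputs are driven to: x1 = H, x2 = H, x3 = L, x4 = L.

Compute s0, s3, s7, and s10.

s0 = H  s3 = L  s7 = H  s10 = H

s0 = x2 XOR x3 = H XOR L = H
s1 = x4 OR x1 = L OR H = H
s2 = x2 XOR s1 = H XOR H = L
s3 = x2 NOR x3 = H NOR L = L
s4 = x1 XNOR s1 = H XNOR H = H
s5 = s4 NAND s0 = H NAND H = L
s6 = s5 XNOR s1 = L XNOR H = L
s7 = s2 OR s1 = L OR H = H
s9 = s1 OR s0 OR s6 = H OR H OR L = H
s10 = s1 AND s9 = H AND H = H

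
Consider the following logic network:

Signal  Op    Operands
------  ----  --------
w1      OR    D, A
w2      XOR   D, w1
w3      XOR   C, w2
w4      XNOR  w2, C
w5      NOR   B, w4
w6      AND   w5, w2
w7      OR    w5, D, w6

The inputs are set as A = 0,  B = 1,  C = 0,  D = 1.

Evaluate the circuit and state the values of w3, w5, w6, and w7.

w1 = D OR A = 1 OR 0 = 1
w2 = D XOR w1 = 1 XOR 1 = 0
w3 = C XOR w2 = 0 XOR 0 = 0
w4 = w2 XNOR C = 0 XNOR 0 = 1
w5 = B NOR w4 = 1 NOR 1 = 0
w6 = w5 AND w2 = 0 AND 0 = 0
w7 = w5 OR D OR w6 = 0 OR 1 OR 0 = 1

w3 = 0, w5 = 0, w6 = 0, w7 = 1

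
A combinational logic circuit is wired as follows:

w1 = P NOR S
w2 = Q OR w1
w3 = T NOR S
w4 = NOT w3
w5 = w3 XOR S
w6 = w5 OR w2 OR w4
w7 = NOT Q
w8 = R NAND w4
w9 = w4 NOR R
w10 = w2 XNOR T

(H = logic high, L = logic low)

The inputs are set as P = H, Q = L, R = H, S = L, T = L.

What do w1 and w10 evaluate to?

w1 = P NOR S = H NOR L = L
w2 = Q OR w1 = L OR L = L
w10 = w2 XNOR T = L XNOR L = H

w1 = L, w10 = H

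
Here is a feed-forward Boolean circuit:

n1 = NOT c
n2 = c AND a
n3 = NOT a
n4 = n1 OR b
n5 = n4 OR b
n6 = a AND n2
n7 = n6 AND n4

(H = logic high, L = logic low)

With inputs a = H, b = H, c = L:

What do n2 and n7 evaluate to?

n2 = L; n7 = L

n1 = NOT c = NOT L = H
n2 = c AND a = L AND H = L
n4 = n1 OR b = H OR H = H
n6 = a AND n2 = H AND L = L
n7 = n6 AND n4 = L AND H = L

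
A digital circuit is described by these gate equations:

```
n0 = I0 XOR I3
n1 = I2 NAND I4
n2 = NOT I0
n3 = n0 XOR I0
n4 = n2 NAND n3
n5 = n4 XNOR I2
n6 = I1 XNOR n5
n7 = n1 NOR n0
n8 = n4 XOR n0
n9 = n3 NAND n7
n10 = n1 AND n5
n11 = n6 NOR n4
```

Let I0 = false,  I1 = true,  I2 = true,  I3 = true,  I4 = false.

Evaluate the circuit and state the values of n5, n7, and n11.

n0 = I0 XOR I3 = false XOR true = true
n1 = I2 NAND I4 = true NAND false = true
n2 = NOT I0 = NOT false = true
n3 = n0 XOR I0 = true XOR false = true
n4 = n2 NAND n3 = true NAND true = false
n5 = n4 XNOR I2 = false XNOR true = false
n6 = I1 XNOR n5 = true XNOR false = false
n7 = n1 NOR n0 = true NOR true = false
n11 = n6 NOR n4 = false NOR false = true

n5 = false, n7 = false, n11 = true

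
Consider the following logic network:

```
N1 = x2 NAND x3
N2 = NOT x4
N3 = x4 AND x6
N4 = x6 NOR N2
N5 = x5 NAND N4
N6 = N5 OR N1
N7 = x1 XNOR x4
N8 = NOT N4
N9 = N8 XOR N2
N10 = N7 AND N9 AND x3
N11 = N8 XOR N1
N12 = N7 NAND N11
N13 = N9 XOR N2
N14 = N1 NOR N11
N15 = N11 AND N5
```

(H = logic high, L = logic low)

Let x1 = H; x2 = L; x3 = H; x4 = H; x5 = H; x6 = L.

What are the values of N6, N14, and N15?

N6 = H  N14 = L  N15 = L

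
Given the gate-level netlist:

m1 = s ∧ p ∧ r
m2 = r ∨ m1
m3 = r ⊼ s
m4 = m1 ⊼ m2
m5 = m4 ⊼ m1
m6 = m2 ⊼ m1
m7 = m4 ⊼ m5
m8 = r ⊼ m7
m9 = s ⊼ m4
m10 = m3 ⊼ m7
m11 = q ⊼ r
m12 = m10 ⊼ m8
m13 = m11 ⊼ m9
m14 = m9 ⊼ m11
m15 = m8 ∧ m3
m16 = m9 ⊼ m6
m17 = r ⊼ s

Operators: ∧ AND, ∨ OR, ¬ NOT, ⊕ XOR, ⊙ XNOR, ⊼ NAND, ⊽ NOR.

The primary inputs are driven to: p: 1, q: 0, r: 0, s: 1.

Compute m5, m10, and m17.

m5 = 1, m10 = 1, m17 = 1

m1 = s AND p AND r = 1 AND 1 AND 0 = 0
m2 = r OR m1 = 0 OR 0 = 0
m3 = r NAND s = 0 NAND 1 = 1
m4 = m1 NAND m2 = 0 NAND 0 = 1
m5 = m4 NAND m1 = 1 NAND 0 = 1
m7 = m4 NAND m5 = 1 NAND 1 = 0
m10 = m3 NAND m7 = 1 NAND 0 = 1
m17 = r NAND s = 0 NAND 1 = 1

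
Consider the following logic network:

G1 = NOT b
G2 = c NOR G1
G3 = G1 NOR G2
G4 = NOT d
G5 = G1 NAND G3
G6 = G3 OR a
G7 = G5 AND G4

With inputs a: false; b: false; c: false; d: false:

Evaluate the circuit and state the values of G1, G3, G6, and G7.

G1 = true, G3 = false, G6 = false, G7 = true

G1 = NOT b = NOT false = true
G2 = c NOR G1 = false NOR true = false
G3 = G1 NOR G2 = true NOR false = false
G4 = NOT d = NOT false = true
G5 = G1 NAND G3 = true NAND false = true
G6 = G3 OR a = false OR false = false
G7 = G5 AND G4 = true AND true = true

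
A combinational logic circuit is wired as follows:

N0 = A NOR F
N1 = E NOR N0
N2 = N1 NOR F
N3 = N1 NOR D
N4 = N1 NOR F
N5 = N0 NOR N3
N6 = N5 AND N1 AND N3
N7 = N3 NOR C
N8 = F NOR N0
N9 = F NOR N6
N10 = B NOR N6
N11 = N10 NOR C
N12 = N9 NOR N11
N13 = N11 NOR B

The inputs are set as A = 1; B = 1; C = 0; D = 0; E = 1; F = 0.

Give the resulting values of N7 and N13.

N7 = 0, N13 = 0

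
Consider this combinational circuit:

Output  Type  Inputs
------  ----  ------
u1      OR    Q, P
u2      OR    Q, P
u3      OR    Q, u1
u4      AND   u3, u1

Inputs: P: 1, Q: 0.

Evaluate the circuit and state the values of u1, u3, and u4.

u1 = 1  u3 = 1  u4 = 1

u1 = Q OR P = 0 OR 1 = 1
u3 = Q OR u1 = 0 OR 1 = 1
u4 = u3 AND u1 = 1 AND 1 = 1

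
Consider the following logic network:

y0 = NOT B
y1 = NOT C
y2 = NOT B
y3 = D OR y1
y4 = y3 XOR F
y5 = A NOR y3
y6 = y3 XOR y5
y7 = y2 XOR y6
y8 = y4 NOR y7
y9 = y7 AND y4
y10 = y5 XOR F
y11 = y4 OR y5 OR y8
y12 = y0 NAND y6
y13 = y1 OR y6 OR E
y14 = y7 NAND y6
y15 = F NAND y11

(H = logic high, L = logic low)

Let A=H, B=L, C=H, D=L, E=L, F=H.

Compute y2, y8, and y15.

y2 = H  y8 = L  y15 = L

y1 = NOT C = NOT H = L
y2 = NOT B = NOT L = H
y3 = D OR y1 = L OR L = L
y4 = y3 XOR F = L XOR H = H
y5 = A NOR y3 = H NOR L = L
y6 = y3 XOR y5 = L XOR L = L
y7 = y2 XOR y6 = H XOR L = H
y8 = y4 NOR y7 = H NOR H = L
y11 = y4 OR y5 OR y8 = H OR L OR L = H
y15 = F NAND y11 = H NAND H = L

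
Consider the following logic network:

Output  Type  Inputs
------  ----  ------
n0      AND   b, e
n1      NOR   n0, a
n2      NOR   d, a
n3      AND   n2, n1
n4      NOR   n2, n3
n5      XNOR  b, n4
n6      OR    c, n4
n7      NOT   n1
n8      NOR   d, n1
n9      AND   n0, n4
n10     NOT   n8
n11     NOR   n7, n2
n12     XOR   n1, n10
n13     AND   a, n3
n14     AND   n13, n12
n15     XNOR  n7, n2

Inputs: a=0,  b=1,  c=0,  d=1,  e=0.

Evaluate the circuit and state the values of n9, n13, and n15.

n9 = 0  n13 = 0  n15 = 1

n0 = b AND e = 1 AND 0 = 0
n1 = n0 NOR a = 0 NOR 0 = 1
n2 = d NOR a = 1 NOR 0 = 0
n3 = n2 AND n1 = 0 AND 1 = 0
n4 = n2 NOR n3 = 0 NOR 0 = 1
n7 = NOT n1 = NOT 1 = 0
n9 = n0 AND n4 = 0 AND 1 = 0
n13 = a AND n3 = 0 AND 0 = 0
n15 = n7 XNOR n2 = 0 XNOR 0 = 1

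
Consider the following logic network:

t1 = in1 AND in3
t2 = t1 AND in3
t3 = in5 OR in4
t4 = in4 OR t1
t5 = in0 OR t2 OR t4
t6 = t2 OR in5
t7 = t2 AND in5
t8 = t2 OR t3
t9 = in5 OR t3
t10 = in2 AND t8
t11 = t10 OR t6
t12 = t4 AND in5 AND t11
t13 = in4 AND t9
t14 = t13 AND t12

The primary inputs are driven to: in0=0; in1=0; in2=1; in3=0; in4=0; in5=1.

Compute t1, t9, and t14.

t1 = 0, t9 = 1, t14 = 0

t1 = in1 AND in3 = 0 AND 0 = 0
t2 = t1 AND in3 = 0 AND 0 = 0
t3 = in5 OR in4 = 1 OR 0 = 1
t4 = in4 OR t1 = 0 OR 0 = 0
t6 = t2 OR in5 = 0 OR 1 = 1
t8 = t2 OR t3 = 0 OR 1 = 1
t9 = in5 OR t3 = 1 OR 1 = 1
t10 = in2 AND t8 = 1 AND 1 = 1
t11 = t10 OR t6 = 1 OR 1 = 1
t12 = t4 AND in5 AND t11 = 0 AND 1 AND 1 = 0
t13 = in4 AND t9 = 0 AND 1 = 0
t14 = t13 AND t12 = 0 AND 0 = 0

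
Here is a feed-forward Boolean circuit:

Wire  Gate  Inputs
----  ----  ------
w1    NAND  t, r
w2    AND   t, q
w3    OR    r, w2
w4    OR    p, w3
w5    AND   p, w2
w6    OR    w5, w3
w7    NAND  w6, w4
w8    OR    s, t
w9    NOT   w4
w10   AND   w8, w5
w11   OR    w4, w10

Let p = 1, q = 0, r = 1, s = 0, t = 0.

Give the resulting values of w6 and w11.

w6 = 1, w11 = 1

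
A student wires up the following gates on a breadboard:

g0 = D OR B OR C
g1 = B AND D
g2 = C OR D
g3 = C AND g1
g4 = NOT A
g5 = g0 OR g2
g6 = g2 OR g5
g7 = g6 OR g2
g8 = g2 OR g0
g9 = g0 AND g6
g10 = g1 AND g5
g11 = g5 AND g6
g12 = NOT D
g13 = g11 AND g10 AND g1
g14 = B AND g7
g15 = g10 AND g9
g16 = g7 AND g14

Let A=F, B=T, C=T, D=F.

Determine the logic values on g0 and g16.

g0 = D OR B OR C = F OR T OR T = T
g2 = C OR D = T OR F = T
g5 = g0 OR g2 = T OR T = T
g6 = g2 OR g5 = T OR T = T
g7 = g6 OR g2 = T OR T = T
g14 = B AND g7 = T AND T = T
g16 = g7 AND g14 = T AND T = T

g0 = T, g16 = T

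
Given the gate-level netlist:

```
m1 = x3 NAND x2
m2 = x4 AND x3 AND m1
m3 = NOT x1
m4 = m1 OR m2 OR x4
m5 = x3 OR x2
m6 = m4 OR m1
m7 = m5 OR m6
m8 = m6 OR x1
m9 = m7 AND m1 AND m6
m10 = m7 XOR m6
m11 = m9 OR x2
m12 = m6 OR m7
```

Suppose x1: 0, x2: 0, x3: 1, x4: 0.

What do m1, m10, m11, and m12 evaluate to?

m1 = 1  m10 = 0  m11 = 1  m12 = 1

m1 = x3 NAND x2 = 1 NAND 0 = 1
m2 = x4 AND x3 AND m1 = 0 AND 1 AND 1 = 0
m4 = m1 OR m2 OR x4 = 1 OR 0 OR 0 = 1
m5 = x3 OR x2 = 1 OR 0 = 1
m6 = m4 OR m1 = 1 OR 1 = 1
m7 = m5 OR m6 = 1 OR 1 = 1
m9 = m7 AND m1 AND m6 = 1 AND 1 AND 1 = 1
m10 = m7 XOR m6 = 1 XOR 1 = 0
m11 = m9 OR x2 = 1 OR 0 = 1
m12 = m6 OR m7 = 1 OR 1 = 1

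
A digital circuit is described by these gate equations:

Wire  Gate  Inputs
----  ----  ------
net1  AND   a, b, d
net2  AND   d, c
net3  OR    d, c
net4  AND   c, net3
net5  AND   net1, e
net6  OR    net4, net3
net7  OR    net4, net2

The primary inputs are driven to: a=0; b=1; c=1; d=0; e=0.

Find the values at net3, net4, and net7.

net3 = 1  net4 = 1  net7 = 1

net2 = d AND c = 0 AND 1 = 0
net3 = d OR c = 0 OR 1 = 1
net4 = c AND net3 = 1 AND 1 = 1
net7 = net4 OR net2 = 1 OR 0 = 1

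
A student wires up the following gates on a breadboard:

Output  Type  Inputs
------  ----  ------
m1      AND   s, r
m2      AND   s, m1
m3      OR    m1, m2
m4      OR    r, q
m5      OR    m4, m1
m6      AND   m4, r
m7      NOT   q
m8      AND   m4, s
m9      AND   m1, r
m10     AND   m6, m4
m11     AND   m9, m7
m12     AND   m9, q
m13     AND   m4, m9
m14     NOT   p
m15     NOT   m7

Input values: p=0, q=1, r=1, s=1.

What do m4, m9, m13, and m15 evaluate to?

m4 = 1  m9 = 1  m13 = 1  m15 = 1

m1 = s AND r = 1 AND 1 = 1
m4 = r OR q = 1 OR 1 = 1
m7 = NOT q = NOT 1 = 0
m9 = m1 AND r = 1 AND 1 = 1
m13 = m4 AND m9 = 1 AND 1 = 1
m15 = NOT m7 = NOT 0 = 1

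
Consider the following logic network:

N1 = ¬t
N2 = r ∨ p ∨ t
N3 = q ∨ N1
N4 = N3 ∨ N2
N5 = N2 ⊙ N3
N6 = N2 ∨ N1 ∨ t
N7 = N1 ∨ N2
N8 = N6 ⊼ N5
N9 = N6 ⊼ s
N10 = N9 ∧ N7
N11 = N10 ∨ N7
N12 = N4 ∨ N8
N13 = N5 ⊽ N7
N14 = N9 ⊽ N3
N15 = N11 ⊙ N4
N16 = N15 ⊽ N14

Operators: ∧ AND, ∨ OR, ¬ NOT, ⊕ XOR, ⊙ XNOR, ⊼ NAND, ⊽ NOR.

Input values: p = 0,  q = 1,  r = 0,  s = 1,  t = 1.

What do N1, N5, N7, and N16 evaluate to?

N1 = NOT t = NOT 1 = 0
N2 = r OR p OR t = 0 OR 0 OR 1 = 1
N3 = q OR N1 = 1 OR 0 = 1
N4 = N3 OR N2 = 1 OR 1 = 1
N5 = N2 XNOR N3 = 1 XNOR 1 = 1
N6 = N2 OR N1 OR t = 1 OR 0 OR 1 = 1
N7 = N1 OR N2 = 0 OR 1 = 1
N9 = N6 NAND s = 1 NAND 1 = 0
N10 = N9 AND N7 = 0 AND 1 = 0
N11 = N10 OR N7 = 0 OR 1 = 1
N14 = N9 NOR N3 = 0 NOR 1 = 0
N15 = N11 XNOR N4 = 1 XNOR 1 = 1
N16 = N15 NOR N14 = 1 NOR 0 = 0

N1 = 0, N5 = 1, N7 = 1, N16 = 0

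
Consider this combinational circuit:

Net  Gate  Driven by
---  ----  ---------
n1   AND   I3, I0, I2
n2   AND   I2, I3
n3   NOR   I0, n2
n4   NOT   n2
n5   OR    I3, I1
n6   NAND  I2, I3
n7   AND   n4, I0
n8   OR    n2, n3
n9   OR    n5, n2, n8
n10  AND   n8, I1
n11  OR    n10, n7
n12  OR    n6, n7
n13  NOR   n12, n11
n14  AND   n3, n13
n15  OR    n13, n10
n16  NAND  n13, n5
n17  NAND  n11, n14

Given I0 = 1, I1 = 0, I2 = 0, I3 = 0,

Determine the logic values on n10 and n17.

n10 = 0; n17 = 1

n2 = I2 AND I3 = 0 AND 0 = 0
n3 = I0 NOR n2 = 1 NOR 0 = 0
n4 = NOT n2 = NOT 0 = 1
n6 = I2 NAND I3 = 0 NAND 0 = 1
n7 = n4 AND I0 = 1 AND 1 = 1
n8 = n2 OR n3 = 0 OR 0 = 0
n10 = n8 AND I1 = 0 AND 0 = 0
n11 = n10 OR n7 = 0 OR 1 = 1
n12 = n6 OR n7 = 1 OR 1 = 1
n13 = n12 NOR n11 = 1 NOR 1 = 0
n14 = n3 AND n13 = 0 AND 0 = 0
n17 = n11 NAND n14 = 1 NAND 0 = 1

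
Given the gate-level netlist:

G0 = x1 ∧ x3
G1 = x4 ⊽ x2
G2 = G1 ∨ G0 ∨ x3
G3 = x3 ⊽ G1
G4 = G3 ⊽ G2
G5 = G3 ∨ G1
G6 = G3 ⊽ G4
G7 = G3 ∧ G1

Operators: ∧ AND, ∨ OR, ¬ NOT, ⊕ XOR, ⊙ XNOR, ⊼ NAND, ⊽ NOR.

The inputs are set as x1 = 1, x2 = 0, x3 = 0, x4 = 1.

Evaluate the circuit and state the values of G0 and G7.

G0 = x1 AND x3 = 1 AND 0 = 0
G1 = x4 NOR x2 = 1 NOR 0 = 0
G3 = x3 NOR G1 = 0 NOR 0 = 1
G7 = G3 AND G1 = 1 AND 0 = 0

G0 = 0  G7 = 0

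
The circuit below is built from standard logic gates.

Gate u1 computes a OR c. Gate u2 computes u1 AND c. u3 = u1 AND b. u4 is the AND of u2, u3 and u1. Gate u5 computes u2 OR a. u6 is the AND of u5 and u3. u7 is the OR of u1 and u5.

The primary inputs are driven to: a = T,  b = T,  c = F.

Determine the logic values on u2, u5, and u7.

u1 = a OR c = T OR F = T
u2 = u1 AND c = T AND F = F
u5 = u2 OR a = F OR T = T
u7 = u1 OR u5 = T OR T = T

u2 = F, u5 = T, u7 = T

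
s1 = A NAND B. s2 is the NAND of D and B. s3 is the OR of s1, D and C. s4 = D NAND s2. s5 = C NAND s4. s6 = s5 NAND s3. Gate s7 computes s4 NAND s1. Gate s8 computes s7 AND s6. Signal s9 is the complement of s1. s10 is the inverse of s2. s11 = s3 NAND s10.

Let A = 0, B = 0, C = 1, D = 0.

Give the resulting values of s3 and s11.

s3 = 1, s11 = 1

s1 = A NAND B = 0 NAND 0 = 1
s2 = D NAND B = 0 NAND 0 = 1
s3 = s1 OR D OR C = 1 OR 0 OR 1 = 1
s10 = NOT s2 = NOT 1 = 0
s11 = s3 NAND s10 = 1 NAND 0 = 1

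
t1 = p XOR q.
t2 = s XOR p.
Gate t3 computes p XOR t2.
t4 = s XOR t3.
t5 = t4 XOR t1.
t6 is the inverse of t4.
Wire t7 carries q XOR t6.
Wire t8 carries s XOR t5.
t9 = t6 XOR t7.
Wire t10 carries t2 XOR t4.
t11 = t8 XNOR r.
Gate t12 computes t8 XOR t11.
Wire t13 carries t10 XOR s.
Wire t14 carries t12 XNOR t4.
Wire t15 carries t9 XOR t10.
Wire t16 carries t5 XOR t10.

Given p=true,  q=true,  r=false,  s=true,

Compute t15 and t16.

t1 = p XOR q = true XOR true = false
t2 = s XOR p = true XOR true = false
t3 = p XOR t2 = true XOR false = true
t4 = s XOR t3 = true XOR true = false
t5 = t4 XOR t1 = false XOR false = false
t6 = NOT t4 = NOT false = true
t7 = q XOR t6 = true XOR true = false
t9 = t6 XOR t7 = true XOR false = true
t10 = t2 XOR t4 = false XOR false = false
t15 = t9 XOR t10 = true XOR false = true
t16 = t5 XOR t10 = false XOR false = false

t15 = true, t16 = false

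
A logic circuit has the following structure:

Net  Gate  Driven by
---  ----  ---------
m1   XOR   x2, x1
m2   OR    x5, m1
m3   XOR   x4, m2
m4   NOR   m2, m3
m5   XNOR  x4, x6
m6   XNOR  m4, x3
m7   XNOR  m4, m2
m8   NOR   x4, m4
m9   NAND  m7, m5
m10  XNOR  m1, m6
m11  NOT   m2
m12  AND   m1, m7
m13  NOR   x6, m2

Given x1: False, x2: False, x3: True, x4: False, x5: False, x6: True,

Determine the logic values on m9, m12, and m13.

m1 = x2 XOR x1 = False XOR False = False
m2 = x5 OR m1 = False OR False = False
m3 = x4 XOR m2 = False XOR False = False
m4 = m2 NOR m3 = False NOR False = True
m5 = x4 XNOR x6 = False XNOR True = False
m7 = m4 XNOR m2 = True XNOR False = False
m9 = m7 NAND m5 = False NAND False = True
m12 = m1 AND m7 = False AND False = False
m13 = x6 NOR m2 = True NOR False = False

m9 = True; m12 = False; m13 = False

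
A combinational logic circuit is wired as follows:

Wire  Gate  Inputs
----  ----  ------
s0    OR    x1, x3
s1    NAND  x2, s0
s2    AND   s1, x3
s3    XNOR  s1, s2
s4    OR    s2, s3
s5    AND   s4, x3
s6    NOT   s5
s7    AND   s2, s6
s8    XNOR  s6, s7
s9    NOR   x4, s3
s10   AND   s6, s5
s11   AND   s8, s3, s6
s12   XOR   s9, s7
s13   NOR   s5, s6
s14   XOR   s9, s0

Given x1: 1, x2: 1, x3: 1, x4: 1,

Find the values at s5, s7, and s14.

s0 = x1 OR x3 = 1 OR 1 = 1
s1 = x2 NAND s0 = 1 NAND 1 = 0
s2 = s1 AND x3 = 0 AND 1 = 0
s3 = s1 XNOR s2 = 0 XNOR 0 = 1
s4 = s2 OR s3 = 0 OR 1 = 1
s5 = s4 AND x3 = 1 AND 1 = 1
s6 = NOT s5 = NOT 1 = 0
s7 = s2 AND s6 = 0 AND 0 = 0
s9 = x4 NOR s3 = 1 NOR 1 = 0
s14 = s9 XOR s0 = 0 XOR 1 = 1

s5 = 1  s7 = 0  s14 = 1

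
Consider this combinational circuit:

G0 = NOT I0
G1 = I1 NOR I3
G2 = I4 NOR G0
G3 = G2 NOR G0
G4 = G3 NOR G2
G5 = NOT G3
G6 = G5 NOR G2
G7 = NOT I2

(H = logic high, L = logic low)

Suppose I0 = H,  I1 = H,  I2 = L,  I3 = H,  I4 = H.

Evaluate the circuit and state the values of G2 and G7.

G2 = L; G7 = H

G0 = NOT I0 = NOT H = L
G2 = I4 NOR G0 = H NOR L = L
G7 = NOT I2 = NOT L = H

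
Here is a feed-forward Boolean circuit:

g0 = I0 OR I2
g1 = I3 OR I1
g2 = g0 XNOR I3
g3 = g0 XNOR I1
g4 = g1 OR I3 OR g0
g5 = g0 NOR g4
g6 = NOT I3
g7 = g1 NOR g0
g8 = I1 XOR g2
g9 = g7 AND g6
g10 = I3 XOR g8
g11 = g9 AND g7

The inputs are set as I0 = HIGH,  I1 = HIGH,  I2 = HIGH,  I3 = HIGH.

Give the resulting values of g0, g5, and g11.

g0 = HIGH  g5 = LOW  g11 = LOW

g0 = I0 OR I2 = HIGH OR HIGH = HIGH
g1 = I3 OR I1 = HIGH OR HIGH = HIGH
g4 = g1 OR I3 OR g0 = HIGH OR HIGH OR HIGH = HIGH
g5 = g0 NOR g4 = HIGH NOR HIGH = LOW
g6 = NOT I3 = NOT HIGH = LOW
g7 = g1 NOR g0 = HIGH NOR HIGH = LOW
g9 = g7 AND g6 = LOW AND LOW = LOW
g11 = g9 AND g7 = LOW AND LOW = LOW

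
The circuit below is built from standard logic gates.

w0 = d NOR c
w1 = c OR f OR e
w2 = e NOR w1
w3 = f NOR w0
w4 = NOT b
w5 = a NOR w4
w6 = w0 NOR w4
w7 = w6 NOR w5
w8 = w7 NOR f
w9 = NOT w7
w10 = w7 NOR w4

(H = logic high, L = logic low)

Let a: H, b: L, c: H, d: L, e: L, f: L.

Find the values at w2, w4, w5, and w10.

w2 = L; w4 = H; w5 = L; w10 = L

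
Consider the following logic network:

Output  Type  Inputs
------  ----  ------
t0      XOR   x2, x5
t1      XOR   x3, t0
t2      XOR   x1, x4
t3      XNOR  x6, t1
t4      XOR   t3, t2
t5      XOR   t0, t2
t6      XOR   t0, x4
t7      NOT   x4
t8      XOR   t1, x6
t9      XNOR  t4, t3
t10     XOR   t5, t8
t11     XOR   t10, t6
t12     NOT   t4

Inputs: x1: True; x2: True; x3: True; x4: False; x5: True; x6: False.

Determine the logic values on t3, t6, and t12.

t0 = x2 XOR x5 = True XOR True = False
t1 = x3 XOR t0 = True XOR False = True
t2 = x1 XOR x4 = True XOR False = True
t3 = x6 XNOR t1 = False XNOR True = False
t4 = t3 XOR t2 = False XOR True = True
t6 = t0 XOR x4 = False XOR False = False
t12 = NOT t4 = NOT True = False

t3 = False; t6 = False; t12 = False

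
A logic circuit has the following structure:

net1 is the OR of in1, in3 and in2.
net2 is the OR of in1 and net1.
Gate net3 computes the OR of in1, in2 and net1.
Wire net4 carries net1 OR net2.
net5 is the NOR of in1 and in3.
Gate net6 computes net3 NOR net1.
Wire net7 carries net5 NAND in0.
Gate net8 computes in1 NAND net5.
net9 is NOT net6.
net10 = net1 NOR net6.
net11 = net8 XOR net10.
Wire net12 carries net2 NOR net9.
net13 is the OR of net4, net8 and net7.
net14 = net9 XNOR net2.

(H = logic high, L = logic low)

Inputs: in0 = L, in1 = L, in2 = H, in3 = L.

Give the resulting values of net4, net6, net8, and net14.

net4 = H; net6 = L; net8 = H; net14 = H

net1 = in1 OR in3 OR in2 = L OR L OR H = H
net2 = in1 OR net1 = L OR H = H
net3 = in1 OR in2 OR net1 = L OR H OR H = H
net4 = net1 OR net2 = H OR H = H
net5 = in1 NOR in3 = L NOR L = H
net6 = net3 NOR net1 = H NOR H = L
net8 = in1 NAND net5 = L NAND H = H
net9 = NOT net6 = NOT L = H
net14 = net9 XNOR net2 = H XNOR H = H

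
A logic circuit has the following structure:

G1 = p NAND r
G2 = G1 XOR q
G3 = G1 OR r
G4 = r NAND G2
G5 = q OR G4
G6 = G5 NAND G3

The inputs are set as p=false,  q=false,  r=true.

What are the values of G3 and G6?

G3 = true  G6 = true

G1 = p NAND r = false NAND true = true
G2 = G1 XOR q = true XOR false = true
G3 = G1 OR r = true OR true = true
G4 = r NAND G2 = true NAND true = false
G5 = q OR G4 = false OR false = false
G6 = G5 NAND G3 = false NAND true = true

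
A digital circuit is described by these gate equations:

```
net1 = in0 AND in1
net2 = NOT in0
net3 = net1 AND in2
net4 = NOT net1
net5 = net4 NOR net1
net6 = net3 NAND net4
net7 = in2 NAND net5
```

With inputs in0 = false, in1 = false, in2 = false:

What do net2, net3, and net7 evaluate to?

net1 = in0 AND in1 = false AND false = false
net2 = NOT in0 = NOT false = true
net3 = net1 AND in2 = false AND false = false
net4 = NOT net1 = NOT false = true
net5 = net4 NOR net1 = true NOR false = false
net7 = in2 NAND net5 = false NAND false = true

net2 = true; net3 = false; net7 = true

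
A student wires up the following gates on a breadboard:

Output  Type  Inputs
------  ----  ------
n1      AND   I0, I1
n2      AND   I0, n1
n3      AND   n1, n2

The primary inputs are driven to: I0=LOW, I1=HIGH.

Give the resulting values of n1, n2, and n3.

n1 = LOW; n2 = LOW; n3 = LOW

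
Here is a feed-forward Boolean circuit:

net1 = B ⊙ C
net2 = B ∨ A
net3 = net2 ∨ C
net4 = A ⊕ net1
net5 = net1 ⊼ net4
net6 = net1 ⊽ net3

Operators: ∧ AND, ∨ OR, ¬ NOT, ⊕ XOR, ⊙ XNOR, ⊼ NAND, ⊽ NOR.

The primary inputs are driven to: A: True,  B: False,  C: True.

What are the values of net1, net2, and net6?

net1 = False, net2 = True, net6 = False

net1 = B XNOR C = False XNOR True = False
net2 = B OR A = False OR True = True
net3 = net2 OR C = True OR True = True
net6 = net1 NOR net3 = False NOR True = False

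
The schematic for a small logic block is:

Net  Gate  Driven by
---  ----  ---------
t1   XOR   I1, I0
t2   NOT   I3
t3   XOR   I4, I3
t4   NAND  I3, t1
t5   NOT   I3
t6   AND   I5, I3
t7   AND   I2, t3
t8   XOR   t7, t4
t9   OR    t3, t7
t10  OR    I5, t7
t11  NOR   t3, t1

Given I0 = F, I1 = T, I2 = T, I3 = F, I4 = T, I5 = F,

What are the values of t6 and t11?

t6 = F, t11 = F

t1 = I1 XOR I0 = T XOR F = T
t3 = I4 XOR I3 = T XOR F = T
t6 = I5 AND I3 = F AND F = F
t11 = t3 NOR t1 = T NOR T = F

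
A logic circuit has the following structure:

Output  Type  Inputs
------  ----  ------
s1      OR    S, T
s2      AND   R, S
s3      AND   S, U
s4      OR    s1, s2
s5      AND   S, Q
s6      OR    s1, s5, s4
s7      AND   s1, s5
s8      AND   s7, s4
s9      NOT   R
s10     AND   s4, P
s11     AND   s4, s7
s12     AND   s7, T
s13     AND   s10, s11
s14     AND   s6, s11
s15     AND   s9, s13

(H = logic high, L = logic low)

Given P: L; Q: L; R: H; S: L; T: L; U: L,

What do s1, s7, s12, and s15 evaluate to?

s1 = S OR T = L OR L = L
s2 = R AND S = H AND L = L
s4 = s1 OR s2 = L OR L = L
s5 = S AND Q = L AND L = L
s7 = s1 AND s5 = L AND L = L
s9 = NOT R = NOT H = L
s10 = s4 AND P = L AND L = L
s11 = s4 AND s7 = L AND L = L
s12 = s7 AND T = L AND L = L
s13 = s10 AND s11 = L AND L = L
s15 = s9 AND s13 = L AND L = L

s1 = L, s7 = L, s12 = L, s15 = L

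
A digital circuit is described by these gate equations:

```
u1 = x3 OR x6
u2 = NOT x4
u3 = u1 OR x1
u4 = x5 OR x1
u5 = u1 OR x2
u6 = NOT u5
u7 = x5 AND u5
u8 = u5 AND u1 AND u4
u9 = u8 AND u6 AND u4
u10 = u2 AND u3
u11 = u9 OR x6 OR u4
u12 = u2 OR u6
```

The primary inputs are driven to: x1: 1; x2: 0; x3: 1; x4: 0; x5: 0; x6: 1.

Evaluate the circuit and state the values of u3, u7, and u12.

u3 = 1  u7 = 0  u12 = 1

u1 = x3 OR x6 = 1 OR 1 = 1
u2 = NOT x4 = NOT 0 = 1
u3 = u1 OR x1 = 1 OR 1 = 1
u5 = u1 OR x2 = 1 OR 0 = 1
u6 = NOT u5 = NOT 1 = 0
u7 = x5 AND u5 = 0 AND 1 = 0
u12 = u2 OR u6 = 1 OR 0 = 1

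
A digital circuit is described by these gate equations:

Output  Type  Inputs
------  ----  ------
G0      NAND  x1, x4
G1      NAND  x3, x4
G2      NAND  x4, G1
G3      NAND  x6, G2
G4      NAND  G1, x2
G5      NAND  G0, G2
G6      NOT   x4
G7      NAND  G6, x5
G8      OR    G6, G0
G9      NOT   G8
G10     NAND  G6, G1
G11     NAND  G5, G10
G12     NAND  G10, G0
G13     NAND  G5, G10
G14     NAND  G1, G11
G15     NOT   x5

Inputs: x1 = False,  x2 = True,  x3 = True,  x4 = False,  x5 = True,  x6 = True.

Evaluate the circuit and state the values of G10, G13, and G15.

G0 = x1 NAND x4 = False NAND False = True
G1 = x3 NAND x4 = True NAND False = True
G2 = x4 NAND G1 = False NAND True = True
G5 = G0 NAND G2 = True NAND True = False
G6 = NOT x4 = NOT False = True
G10 = G6 NAND G1 = True NAND True = False
G13 = G5 NAND G10 = False NAND False = True
G15 = NOT x5 = NOT True = False

G10 = False; G13 = True; G15 = False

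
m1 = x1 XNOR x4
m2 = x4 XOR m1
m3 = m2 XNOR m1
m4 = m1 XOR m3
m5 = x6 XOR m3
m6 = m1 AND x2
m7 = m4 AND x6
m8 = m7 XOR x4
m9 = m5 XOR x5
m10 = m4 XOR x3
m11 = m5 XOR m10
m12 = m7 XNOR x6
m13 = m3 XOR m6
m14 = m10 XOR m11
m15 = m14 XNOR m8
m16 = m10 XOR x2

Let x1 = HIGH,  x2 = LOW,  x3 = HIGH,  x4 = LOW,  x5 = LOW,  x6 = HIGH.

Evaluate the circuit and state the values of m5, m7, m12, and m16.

m1 = x1 XNOR x4 = HIGH XNOR LOW = LOW
m2 = x4 XOR m1 = LOW XOR LOW = LOW
m3 = m2 XNOR m1 = LOW XNOR LOW = HIGH
m4 = m1 XOR m3 = LOW XOR HIGH = HIGH
m5 = x6 XOR m3 = HIGH XOR HIGH = LOW
m7 = m4 AND x6 = HIGH AND HIGH = HIGH
m10 = m4 XOR x3 = HIGH XOR HIGH = LOW
m12 = m7 XNOR x6 = HIGH XNOR HIGH = HIGH
m16 = m10 XOR x2 = LOW XOR LOW = LOW

m5 = LOW; m7 = HIGH; m12 = HIGH; m16 = LOW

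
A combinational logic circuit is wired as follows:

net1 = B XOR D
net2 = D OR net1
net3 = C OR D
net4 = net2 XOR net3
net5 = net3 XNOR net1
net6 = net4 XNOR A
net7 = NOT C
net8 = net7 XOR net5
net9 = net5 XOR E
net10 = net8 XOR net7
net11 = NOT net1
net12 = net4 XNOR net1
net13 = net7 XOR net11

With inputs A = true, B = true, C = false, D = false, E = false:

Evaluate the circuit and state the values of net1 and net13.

net1 = B XOR D = true XOR false = true
net7 = NOT C = NOT false = true
net11 = NOT net1 = NOT true = false
net13 = net7 XOR net11 = true XOR false = true

net1 = true; net13 = true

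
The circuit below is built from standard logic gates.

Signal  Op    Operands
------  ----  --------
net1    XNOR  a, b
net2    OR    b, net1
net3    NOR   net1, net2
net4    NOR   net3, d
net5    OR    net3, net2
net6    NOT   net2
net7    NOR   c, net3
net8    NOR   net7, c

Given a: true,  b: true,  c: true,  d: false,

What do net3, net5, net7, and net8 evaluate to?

net3 = false, net5 = true, net7 = false, net8 = false

net1 = a XNOR b = true XNOR true = true
net2 = b OR net1 = true OR true = true
net3 = net1 NOR net2 = true NOR true = false
net5 = net3 OR net2 = false OR true = true
net7 = c NOR net3 = true NOR false = false
net8 = net7 NOR c = false NOR true = false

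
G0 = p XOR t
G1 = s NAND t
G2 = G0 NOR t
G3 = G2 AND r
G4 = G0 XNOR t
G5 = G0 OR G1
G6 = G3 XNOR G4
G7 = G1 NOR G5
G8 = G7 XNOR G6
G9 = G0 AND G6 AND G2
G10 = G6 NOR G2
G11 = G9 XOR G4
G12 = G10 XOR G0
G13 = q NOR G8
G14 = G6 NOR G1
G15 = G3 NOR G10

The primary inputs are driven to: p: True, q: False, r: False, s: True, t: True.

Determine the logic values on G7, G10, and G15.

G7 = True, G10 = False, G15 = True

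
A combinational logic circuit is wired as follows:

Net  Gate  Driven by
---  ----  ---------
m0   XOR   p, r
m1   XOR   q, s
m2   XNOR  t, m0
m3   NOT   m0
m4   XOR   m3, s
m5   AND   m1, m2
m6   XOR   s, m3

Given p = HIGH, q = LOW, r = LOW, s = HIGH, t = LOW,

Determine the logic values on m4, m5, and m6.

m0 = p XOR r = HIGH XOR LOW = HIGH
m1 = q XOR s = LOW XOR HIGH = HIGH
m2 = t XNOR m0 = LOW XNOR HIGH = LOW
m3 = NOT m0 = NOT HIGH = LOW
m4 = m3 XOR s = LOW XOR HIGH = HIGH
m5 = m1 AND m2 = HIGH AND LOW = LOW
m6 = s XOR m3 = HIGH XOR LOW = HIGH

m4 = HIGH, m5 = LOW, m6 = HIGH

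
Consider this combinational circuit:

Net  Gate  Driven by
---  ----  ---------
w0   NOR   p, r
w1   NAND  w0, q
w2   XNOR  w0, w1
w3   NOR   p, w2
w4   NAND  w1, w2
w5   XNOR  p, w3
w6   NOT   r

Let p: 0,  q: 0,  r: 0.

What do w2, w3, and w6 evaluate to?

w0 = p NOR r = 0 NOR 0 = 1
w1 = w0 NAND q = 1 NAND 0 = 1
w2 = w0 XNOR w1 = 1 XNOR 1 = 1
w3 = p NOR w2 = 0 NOR 1 = 0
w6 = NOT r = NOT 0 = 1

w2 = 1; w3 = 0; w6 = 1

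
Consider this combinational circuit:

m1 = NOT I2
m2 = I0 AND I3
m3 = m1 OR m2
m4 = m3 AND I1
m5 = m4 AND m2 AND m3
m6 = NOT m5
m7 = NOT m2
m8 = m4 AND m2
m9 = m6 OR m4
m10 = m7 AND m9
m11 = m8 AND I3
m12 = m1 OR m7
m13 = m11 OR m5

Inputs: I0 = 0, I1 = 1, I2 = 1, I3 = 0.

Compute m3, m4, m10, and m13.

m1 = NOT I2 = NOT 1 = 0
m2 = I0 AND I3 = 0 AND 0 = 0
m3 = m1 OR m2 = 0 OR 0 = 0
m4 = m3 AND I1 = 0 AND 1 = 0
m5 = m4 AND m2 AND m3 = 0 AND 0 AND 0 = 0
m6 = NOT m5 = NOT 0 = 1
m7 = NOT m2 = NOT 0 = 1
m8 = m4 AND m2 = 0 AND 0 = 0
m9 = m6 OR m4 = 1 OR 0 = 1
m10 = m7 AND m9 = 1 AND 1 = 1
m11 = m8 AND I3 = 0 AND 0 = 0
m13 = m11 OR m5 = 0 OR 0 = 0

m3 = 0, m4 = 0, m10 = 1, m13 = 0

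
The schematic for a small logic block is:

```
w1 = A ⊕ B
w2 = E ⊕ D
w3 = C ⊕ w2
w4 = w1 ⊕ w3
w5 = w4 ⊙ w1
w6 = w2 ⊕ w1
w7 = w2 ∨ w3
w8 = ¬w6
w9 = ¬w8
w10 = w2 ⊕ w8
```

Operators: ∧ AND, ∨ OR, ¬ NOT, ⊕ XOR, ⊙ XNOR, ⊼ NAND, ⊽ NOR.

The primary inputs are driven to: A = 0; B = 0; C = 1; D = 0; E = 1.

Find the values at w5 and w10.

w5 = 1, w10 = 1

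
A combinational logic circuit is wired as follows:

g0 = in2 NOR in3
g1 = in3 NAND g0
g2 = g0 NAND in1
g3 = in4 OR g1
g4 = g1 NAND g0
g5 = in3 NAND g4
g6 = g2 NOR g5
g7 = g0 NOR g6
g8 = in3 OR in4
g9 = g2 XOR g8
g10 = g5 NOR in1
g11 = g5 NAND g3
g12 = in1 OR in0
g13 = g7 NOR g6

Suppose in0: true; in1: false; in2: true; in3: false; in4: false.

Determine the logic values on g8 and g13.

g0 = in2 NOR in3 = true NOR false = false
g1 = in3 NAND g0 = false NAND false = true
g2 = g0 NAND in1 = false NAND false = true
g4 = g1 NAND g0 = true NAND false = true
g5 = in3 NAND g4 = false NAND true = true
g6 = g2 NOR g5 = true NOR true = false
g7 = g0 NOR g6 = false NOR false = true
g8 = in3 OR in4 = false OR false = false
g13 = g7 NOR g6 = true NOR false = false

g8 = false, g13 = false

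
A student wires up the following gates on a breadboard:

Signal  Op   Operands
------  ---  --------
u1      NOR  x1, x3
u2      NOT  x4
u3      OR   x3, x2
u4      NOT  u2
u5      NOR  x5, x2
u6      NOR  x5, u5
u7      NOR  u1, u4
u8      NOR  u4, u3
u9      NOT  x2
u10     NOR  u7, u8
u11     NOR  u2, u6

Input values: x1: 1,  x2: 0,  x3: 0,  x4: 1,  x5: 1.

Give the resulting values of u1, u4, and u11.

u1 = x1 NOR x3 = 1 NOR 0 = 0
u2 = NOT x4 = NOT 1 = 0
u4 = NOT u2 = NOT 0 = 1
u5 = x5 NOR x2 = 1 NOR 0 = 0
u6 = x5 NOR u5 = 1 NOR 0 = 0
u11 = u2 NOR u6 = 0 NOR 0 = 1

u1 = 0, u4 = 1, u11 = 1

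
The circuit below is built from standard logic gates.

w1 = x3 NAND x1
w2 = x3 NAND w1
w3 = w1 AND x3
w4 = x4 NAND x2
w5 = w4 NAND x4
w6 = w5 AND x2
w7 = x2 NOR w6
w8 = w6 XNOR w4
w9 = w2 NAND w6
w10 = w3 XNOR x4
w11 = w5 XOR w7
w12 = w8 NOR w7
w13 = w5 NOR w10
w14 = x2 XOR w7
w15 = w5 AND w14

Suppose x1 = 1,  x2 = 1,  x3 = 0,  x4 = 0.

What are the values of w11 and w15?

w11 = 1; w15 = 1

w4 = x4 NAND x2 = 0 NAND 1 = 1
w5 = w4 NAND x4 = 1 NAND 0 = 1
w6 = w5 AND x2 = 1 AND 1 = 1
w7 = x2 NOR w6 = 1 NOR 1 = 0
w11 = w5 XOR w7 = 1 XOR 0 = 1
w14 = x2 XOR w7 = 1 XOR 0 = 1
w15 = w5 AND w14 = 1 AND 1 = 1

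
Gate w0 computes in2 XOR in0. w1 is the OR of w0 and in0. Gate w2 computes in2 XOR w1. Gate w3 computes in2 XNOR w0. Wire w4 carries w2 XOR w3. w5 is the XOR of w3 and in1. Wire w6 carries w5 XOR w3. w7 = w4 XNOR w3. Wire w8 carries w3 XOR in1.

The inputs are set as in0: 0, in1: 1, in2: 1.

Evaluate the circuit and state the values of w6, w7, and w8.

w0 = in2 XOR in0 = 1 XOR 0 = 1
w1 = w0 OR in0 = 1 OR 0 = 1
w2 = in2 XOR w1 = 1 XOR 1 = 0
w3 = in2 XNOR w0 = 1 XNOR 1 = 1
w4 = w2 XOR w3 = 0 XOR 1 = 1
w5 = w3 XOR in1 = 1 XOR 1 = 0
w6 = w5 XOR w3 = 0 XOR 1 = 1
w7 = w4 XNOR w3 = 1 XNOR 1 = 1
w8 = w3 XOR in1 = 1 XOR 1 = 0

w6 = 1, w7 = 1, w8 = 0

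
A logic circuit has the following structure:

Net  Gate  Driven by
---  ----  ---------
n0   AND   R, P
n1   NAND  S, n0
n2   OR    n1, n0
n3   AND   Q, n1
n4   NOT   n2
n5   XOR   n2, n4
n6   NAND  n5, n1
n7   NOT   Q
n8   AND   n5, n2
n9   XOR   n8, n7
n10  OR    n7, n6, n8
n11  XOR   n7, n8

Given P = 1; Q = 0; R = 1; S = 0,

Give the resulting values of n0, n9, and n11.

n0 = 1; n9 = 0; n11 = 0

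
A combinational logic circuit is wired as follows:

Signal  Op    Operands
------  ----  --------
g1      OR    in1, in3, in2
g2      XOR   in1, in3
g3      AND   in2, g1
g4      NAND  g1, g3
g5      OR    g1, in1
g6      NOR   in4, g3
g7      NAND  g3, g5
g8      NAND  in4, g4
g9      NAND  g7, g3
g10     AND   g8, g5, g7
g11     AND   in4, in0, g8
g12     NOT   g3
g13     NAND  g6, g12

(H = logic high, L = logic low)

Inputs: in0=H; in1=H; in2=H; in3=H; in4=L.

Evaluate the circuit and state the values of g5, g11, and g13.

g1 = in1 OR in3 OR in2 = H OR H OR H = H
g3 = in2 AND g1 = H AND H = H
g4 = g1 NAND g3 = H NAND H = L
g5 = g1 OR in1 = H OR H = H
g6 = in4 NOR g3 = L NOR H = L
g8 = in4 NAND g4 = L NAND L = H
g11 = in4 AND in0 AND g8 = L AND H AND H = L
g12 = NOT g3 = NOT H = L
g13 = g6 NAND g12 = L NAND L = H

g5 = H, g11 = L, g13 = H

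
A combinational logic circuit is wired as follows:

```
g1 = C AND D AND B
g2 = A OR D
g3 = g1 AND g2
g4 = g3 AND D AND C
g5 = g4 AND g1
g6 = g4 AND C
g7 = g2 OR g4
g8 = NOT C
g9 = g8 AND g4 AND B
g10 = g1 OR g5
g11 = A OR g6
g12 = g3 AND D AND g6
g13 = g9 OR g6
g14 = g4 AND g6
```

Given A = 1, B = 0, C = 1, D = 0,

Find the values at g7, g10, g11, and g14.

g1 = C AND D AND B = 1 AND 0 AND 0 = 0
g2 = A OR D = 1 OR 0 = 1
g3 = g1 AND g2 = 0 AND 1 = 0
g4 = g3 AND D AND C = 0 AND 0 AND 1 = 0
g5 = g4 AND g1 = 0 AND 0 = 0
g6 = g4 AND C = 0 AND 1 = 0
g7 = g2 OR g4 = 1 OR 0 = 1
g10 = g1 OR g5 = 0 OR 0 = 0
g11 = A OR g6 = 1 OR 0 = 1
g14 = g4 AND g6 = 0 AND 0 = 0

g7 = 1; g10 = 0; g11 = 1; g14 = 0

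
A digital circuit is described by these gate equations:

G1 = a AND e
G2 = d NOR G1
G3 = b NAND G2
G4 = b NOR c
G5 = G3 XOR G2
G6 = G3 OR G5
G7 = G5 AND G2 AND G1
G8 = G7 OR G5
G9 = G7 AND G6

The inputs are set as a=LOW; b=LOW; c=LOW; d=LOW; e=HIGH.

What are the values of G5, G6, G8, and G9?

G5 = LOW; G6 = HIGH; G8 = LOW; G9 = LOW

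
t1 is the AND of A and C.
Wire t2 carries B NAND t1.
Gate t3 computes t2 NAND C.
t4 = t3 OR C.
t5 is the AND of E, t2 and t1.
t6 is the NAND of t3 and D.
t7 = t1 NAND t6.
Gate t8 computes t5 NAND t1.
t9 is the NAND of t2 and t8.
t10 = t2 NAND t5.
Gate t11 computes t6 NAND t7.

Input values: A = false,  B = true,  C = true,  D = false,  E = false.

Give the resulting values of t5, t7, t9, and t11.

t5 = false; t7 = true; t9 = false; t11 = false

t1 = A AND C = false AND true = false
t2 = B NAND t1 = true NAND false = true
t3 = t2 NAND C = true NAND true = false
t5 = E AND t2 AND t1 = false AND true AND false = false
t6 = t3 NAND D = false NAND false = true
t7 = t1 NAND t6 = false NAND true = true
t8 = t5 NAND t1 = false NAND false = true
t9 = t2 NAND t8 = true NAND true = false
t11 = t6 NAND t7 = true NAND true = false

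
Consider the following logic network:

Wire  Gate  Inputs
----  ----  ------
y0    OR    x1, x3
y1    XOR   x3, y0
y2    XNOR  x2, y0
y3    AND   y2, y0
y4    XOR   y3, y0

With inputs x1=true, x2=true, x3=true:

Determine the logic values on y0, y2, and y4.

y0 = true  y2 = true  y4 = false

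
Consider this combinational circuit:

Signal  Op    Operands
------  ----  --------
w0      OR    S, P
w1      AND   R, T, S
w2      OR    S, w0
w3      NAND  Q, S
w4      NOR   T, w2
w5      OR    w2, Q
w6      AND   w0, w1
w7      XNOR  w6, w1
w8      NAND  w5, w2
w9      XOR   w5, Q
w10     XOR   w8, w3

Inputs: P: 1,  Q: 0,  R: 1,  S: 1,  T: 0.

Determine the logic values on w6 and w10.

w0 = S OR P = 1 OR 1 = 1
w1 = R AND T AND S = 1 AND 0 AND 1 = 0
w2 = S OR w0 = 1 OR 1 = 1
w3 = Q NAND S = 0 NAND 1 = 1
w5 = w2 OR Q = 1 OR 0 = 1
w6 = w0 AND w1 = 1 AND 0 = 0
w8 = w5 NAND w2 = 1 NAND 1 = 0
w10 = w8 XOR w3 = 0 XOR 1 = 1

w6 = 0; w10 = 1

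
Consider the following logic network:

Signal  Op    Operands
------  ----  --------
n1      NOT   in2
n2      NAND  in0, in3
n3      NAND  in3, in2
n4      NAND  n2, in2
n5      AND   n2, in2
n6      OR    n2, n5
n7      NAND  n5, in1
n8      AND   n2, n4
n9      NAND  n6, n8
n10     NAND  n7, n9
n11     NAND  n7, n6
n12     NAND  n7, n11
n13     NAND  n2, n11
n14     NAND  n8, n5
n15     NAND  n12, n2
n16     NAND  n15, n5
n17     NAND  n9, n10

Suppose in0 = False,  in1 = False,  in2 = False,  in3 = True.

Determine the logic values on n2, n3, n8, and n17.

n2 = True  n3 = True  n8 = True  n17 = True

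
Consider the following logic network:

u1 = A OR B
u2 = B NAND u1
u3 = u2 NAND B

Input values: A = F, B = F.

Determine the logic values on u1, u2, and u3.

u1 = F, u2 = T, u3 = T

u1 = A OR B = F OR F = F
u2 = B NAND u1 = F NAND F = T
u3 = u2 NAND B = T NAND F = T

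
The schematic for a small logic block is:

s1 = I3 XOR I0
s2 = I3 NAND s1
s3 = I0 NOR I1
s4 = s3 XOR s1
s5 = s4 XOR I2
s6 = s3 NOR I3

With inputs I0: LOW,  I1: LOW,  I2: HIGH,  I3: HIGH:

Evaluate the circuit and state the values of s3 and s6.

s3 = HIGH; s6 = LOW

s3 = I0 NOR I1 = LOW NOR LOW = HIGH
s6 = s3 NOR I3 = HIGH NOR HIGH = LOW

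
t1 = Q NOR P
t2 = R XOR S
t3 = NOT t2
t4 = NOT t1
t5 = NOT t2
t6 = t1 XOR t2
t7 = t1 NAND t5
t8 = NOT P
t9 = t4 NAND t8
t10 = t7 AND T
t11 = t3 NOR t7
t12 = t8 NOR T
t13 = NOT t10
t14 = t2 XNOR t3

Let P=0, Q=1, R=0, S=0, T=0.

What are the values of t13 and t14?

t13 = 1; t14 = 0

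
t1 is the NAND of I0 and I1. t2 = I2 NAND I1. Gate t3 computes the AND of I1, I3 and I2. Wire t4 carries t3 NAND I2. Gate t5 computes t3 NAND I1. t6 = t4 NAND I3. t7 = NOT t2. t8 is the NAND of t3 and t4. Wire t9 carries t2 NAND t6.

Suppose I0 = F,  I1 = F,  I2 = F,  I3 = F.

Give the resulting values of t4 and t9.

t4 = T, t9 = F

t2 = I2 NAND I1 = F NAND F = T
t3 = I1 AND I3 AND I2 = F AND F AND F = F
t4 = t3 NAND I2 = F NAND F = T
t6 = t4 NAND I3 = T NAND F = T
t9 = t2 NAND t6 = T NAND T = F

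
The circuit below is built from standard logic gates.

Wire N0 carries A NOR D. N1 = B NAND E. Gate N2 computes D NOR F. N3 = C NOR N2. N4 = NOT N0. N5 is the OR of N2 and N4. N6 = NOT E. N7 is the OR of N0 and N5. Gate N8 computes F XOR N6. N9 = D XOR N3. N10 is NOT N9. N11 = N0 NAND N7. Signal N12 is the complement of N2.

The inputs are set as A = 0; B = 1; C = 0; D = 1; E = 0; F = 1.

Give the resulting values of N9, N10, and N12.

N9 = 0, N10 = 1, N12 = 1

N2 = D NOR F = 1 NOR 1 = 0
N3 = C NOR N2 = 0 NOR 0 = 1
N9 = D XOR N3 = 1 XOR 1 = 0
N10 = NOT N9 = NOT 0 = 1
N12 = NOT N2 = NOT 0 = 1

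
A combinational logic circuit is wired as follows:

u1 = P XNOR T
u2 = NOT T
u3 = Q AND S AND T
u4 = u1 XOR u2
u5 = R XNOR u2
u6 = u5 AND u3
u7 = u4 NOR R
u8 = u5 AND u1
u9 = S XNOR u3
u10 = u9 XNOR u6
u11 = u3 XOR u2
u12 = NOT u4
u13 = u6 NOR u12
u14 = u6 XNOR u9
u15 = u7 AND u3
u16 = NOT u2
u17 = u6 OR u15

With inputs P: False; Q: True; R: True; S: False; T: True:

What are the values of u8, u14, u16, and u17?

u1 = P XNOR T = False XNOR True = False
u2 = NOT T = NOT True = False
u3 = Q AND S AND T = True AND False AND True = False
u4 = u1 XOR u2 = False XOR False = False
u5 = R XNOR u2 = True XNOR False = False
u6 = u5 AND u3 = False AND False = False
u7 = u4 NOR R = False NOR True = False
u8 = u5 AND u1 = False AND False = False
u9 = S XNOR u3 = False XNOR False = True
u14 = u6 XNOR u9 = False XNOR True = False
u15 = u7 AND u3 = False AND False = False
u16 = NOT u2 = NOT False = True
u17 = u6 OR u15 = False OR False = False

u8 = False, u14 = False, u16 = True, u17 = False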